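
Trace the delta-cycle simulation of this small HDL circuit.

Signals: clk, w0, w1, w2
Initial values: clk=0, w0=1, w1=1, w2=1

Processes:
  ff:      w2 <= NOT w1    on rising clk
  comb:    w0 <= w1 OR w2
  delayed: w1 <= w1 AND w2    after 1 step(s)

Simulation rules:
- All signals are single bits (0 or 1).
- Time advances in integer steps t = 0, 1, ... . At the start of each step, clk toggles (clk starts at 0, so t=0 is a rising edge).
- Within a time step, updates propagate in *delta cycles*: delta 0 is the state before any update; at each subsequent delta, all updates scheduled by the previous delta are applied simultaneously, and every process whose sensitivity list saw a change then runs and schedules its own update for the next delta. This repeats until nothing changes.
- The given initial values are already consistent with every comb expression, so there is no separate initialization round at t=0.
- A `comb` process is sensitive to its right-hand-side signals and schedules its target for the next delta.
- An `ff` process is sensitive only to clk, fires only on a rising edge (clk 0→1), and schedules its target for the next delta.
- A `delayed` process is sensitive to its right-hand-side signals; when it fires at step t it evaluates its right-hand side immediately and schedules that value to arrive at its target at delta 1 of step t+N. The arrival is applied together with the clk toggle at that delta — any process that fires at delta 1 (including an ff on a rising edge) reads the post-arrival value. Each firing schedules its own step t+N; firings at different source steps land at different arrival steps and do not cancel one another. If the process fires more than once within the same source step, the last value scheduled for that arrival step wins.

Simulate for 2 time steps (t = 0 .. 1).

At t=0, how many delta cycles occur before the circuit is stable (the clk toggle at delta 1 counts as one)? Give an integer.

[bits: w1,w0,clk,w2]
t=0: Δ0=1101 Δ1=1111 Δ2=1110 | 2Δ
t=1: Δ0=1110 Δ1=0100 Δ2=0000 | 2Δ

2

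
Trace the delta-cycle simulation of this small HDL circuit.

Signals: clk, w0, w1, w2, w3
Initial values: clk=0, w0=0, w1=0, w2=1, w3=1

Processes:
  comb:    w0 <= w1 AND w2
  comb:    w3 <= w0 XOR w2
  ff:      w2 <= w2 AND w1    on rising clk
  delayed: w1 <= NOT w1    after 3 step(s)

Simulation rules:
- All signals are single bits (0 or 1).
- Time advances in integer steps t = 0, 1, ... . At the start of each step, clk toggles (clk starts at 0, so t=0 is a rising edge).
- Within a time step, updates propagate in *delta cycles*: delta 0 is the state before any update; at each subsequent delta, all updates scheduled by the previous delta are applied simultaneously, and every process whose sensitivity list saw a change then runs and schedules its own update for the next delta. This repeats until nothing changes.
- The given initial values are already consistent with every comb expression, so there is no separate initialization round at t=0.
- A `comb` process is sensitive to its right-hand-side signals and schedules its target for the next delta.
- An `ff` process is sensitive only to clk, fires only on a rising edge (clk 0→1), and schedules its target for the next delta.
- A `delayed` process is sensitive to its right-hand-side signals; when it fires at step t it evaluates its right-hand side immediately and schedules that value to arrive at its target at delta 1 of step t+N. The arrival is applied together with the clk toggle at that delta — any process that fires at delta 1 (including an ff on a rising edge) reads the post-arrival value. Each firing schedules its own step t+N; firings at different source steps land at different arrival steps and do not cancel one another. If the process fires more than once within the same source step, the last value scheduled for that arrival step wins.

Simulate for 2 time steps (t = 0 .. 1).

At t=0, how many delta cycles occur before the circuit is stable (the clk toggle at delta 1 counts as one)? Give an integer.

3

t0.Δ0 w1=0 clk=0 w2=1 w3=1 w0=0
t0.Δ1 w1=0 clk=1 w2=1 w3=1 w0=0
t0.Δ2 w1=0 clk=1 w2=0 w3=1 w0=0
t0.Δ3 w1=0 clk=1 w2=0 w3=0 w0=0
t1.Δ0 w1=0 clk=1 w2=0 w3=0 w0=0
t1.Δ1 w1=0 clk=0 w2=0 w3=0 w0=0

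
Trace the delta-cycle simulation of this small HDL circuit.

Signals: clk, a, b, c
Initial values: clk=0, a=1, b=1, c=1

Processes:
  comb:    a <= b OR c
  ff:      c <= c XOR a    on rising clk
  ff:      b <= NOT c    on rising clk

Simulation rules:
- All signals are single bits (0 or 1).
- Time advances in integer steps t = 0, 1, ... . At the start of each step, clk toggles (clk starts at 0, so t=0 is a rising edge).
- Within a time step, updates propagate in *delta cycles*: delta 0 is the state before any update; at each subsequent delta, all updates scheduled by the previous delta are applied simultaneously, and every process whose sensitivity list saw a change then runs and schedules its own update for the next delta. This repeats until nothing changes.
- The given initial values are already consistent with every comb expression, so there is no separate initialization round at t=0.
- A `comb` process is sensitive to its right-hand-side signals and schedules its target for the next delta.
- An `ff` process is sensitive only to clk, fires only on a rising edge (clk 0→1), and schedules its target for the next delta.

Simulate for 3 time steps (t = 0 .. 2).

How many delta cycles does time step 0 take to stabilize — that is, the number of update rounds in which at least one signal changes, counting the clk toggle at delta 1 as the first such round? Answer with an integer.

[bits: a,b,clk,c]
t=0: Δ0=1101 Δ1=1111 Δ2=1010 Δ3=0010 | 3Δ
t=1: Δ0=0010 Δ1=0000 | 1Δ
t=2: Δ0=0000 Δ1=0010 Δ2=0110 Δ3=1110 | 3Δ

3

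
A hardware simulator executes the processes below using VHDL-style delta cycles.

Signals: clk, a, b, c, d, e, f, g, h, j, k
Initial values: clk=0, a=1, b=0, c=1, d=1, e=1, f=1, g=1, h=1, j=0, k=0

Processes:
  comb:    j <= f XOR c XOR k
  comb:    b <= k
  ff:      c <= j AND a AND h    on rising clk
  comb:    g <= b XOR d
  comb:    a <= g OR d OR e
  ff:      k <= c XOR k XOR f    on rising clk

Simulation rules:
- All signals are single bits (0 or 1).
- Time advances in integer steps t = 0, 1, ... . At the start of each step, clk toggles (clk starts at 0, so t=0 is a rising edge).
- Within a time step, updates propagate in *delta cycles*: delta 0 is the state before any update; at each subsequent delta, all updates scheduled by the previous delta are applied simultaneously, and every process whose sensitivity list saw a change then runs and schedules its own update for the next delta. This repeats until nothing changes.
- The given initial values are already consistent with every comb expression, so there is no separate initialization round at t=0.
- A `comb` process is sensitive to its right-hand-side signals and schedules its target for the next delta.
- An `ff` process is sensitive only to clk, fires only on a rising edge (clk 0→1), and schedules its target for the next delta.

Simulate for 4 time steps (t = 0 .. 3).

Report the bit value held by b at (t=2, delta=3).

1

t=0 Δ0: j=0 h=1 k=0 b=0 e=1 clk=0 c=1 a=1 d=1 f=1 g=1
  Δ1: clk:0→1
  Δ2: c:1→0
  Δ3: j:0→1
  (3Δ to stable)
t=1 Δ0: j=1 h=1 k=0 b=0 e=1 clk=1 c=0 a=1 d=1 f=1 g=1
  Δ1: clk:1→0
  (1Δ to stable)
t=2 Δ0: j=1 h=1 k=0 b=0 e=1 clk=0 c=0 a=1 d=1 f=1 g=1
  Δ1: clk:0→1
  Δ2: k:0→1, c:0→1
  Δ3: b:0→1
  Δ4: g:1→0
  (4Δ to stable)
t=3 Δ0: j=1 h=1 k=1 b=1 e=1 clk=1 c=1 a=1 d=1 f=1 g=0
  Δ1: clk:1→0
  (1Δ to stable)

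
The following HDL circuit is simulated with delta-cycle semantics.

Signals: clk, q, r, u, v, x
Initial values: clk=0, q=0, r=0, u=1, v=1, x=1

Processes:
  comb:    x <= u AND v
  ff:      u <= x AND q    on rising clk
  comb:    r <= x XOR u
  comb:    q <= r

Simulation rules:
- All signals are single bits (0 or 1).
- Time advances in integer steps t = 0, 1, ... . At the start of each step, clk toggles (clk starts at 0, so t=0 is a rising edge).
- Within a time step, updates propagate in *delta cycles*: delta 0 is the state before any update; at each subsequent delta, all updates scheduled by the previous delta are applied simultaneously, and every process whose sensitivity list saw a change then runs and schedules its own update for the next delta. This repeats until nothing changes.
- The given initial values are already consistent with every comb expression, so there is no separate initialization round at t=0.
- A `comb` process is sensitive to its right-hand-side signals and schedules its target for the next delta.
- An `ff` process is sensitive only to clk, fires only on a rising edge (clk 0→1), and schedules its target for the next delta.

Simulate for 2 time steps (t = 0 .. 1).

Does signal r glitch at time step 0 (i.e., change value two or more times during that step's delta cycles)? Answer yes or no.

t0.Δ0 u=1 clk=0 q=0 x=1 v=1 r=0
t0.Δ1 u=1 clk=1 q=0 x=1 v=1 r=0
t0.Δ2 u=0 clk=1 q=0 x=1 v=1 r=0
t0.Δ3 u=0 clk=1 q=0 x=0 v=1 r=1
t0.Δ4 u=0 clk=1 q=1 x=0 v=1 r=0
t0.Δ5 u=0 clk=1 q=0 x=0 v=1 r=0
t1.Δ0 u=0 clk=1 q=0 x=0 v=1 r=0
t1.Δ1 u=0 clk=0 q=0 x=0 v=1 r=0

yes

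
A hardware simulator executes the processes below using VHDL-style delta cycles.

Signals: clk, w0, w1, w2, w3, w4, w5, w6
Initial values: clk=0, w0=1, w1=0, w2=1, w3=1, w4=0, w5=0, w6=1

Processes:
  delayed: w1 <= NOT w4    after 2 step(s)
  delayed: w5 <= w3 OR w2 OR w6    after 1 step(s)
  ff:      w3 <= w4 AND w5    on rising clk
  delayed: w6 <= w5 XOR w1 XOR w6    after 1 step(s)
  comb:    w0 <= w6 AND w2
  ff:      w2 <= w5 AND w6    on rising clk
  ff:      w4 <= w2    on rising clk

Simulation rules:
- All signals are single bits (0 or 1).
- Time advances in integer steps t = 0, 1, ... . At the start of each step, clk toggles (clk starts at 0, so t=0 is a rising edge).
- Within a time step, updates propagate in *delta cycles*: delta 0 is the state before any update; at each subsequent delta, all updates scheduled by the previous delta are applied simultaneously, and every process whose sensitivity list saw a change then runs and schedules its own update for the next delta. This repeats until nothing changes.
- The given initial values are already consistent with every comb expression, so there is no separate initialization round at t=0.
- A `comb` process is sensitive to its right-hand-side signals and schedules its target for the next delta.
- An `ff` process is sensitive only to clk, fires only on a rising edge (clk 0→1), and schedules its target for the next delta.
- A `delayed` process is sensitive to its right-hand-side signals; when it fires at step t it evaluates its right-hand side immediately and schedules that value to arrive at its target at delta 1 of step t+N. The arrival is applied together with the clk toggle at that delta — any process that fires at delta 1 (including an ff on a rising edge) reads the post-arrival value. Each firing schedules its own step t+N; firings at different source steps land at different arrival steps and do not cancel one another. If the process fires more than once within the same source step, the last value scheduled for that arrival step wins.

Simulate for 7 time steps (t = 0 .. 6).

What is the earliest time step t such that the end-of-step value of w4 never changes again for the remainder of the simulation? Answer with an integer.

t0.Δ0 w5=0 w0=1 w6=1 w2=1 w4=0 clk=0 w1=0 w3=1
t0.Δ1 w5=0 w0=1 w6=1 w2=1 w4=0 clk=1 w1=0 w3=1
t0.Δ2 w5=0 w0=1 w6=1 w2=0 w4=1 clk=1 w1=0 w3=0
t0.Δ3 w5=0 w0=0 w6=1 w2=0 w4=1 clk=1 w1=0 w3=0
t1.Δ0 w5=0 w0=0 w6=1 w2=0 w4=1 clk=1 w1=0 w3=0
t1.Δ1 w5=1 w0=0 w6=1 w2=0 w4=1 clk=0 w1=0 w3=0
t2.Δ0 w5=1 w0=0 w6=1 w2=0 w4=1 clk=0 w1=0 w3=0
t2.Δ1 w5=1 w0=0 w6=0 w2=0 w4=1 clk=1 w1=0 w3=0
t2.Δ2 w5=1 w0=0 w6=0 w2=0 w4=0 clk=1 w1=0 w3=1
t3.Δ0 w5=1 w0=0 w6=0 w2=0 w4=0 clk=1 w1=0 w3=1
t3.Δ1 w5=1 w0=0 w6=1 w2=0 w4=0 clk=0 w1=0 w3=1
t4.Δ0 w5=1 w0=0 w6=1 w2=0 w4=0 clk=0 w1=0 w3=1
t4.Δ1 w5=1 w0=0 w6=0 w2=0 w4=0 clk=1 w1=1 w3=1
t4.Δ2 w5=1 w0=0 w6=0 w2=0 w4=0 clk=1 w1=1 w3=0
t5.Δ0 w5=1 w0=0 w6=0 w2=0 w4=0 clk=1 w1=1 w3=0
t5.Δ1 w5=0 w0=0 w6=0 w2=0 w4=0 clk=0 w1=1 w3=0
t6.Δ0 w5=0 w0=0 w6=0 w2=0 w4=0 clk=0 w1=1 w3=0
t6.Δ1 w5=0 w0=0 w6=1 w2=0 w4=0 clk=1 w1=1 w3=0

2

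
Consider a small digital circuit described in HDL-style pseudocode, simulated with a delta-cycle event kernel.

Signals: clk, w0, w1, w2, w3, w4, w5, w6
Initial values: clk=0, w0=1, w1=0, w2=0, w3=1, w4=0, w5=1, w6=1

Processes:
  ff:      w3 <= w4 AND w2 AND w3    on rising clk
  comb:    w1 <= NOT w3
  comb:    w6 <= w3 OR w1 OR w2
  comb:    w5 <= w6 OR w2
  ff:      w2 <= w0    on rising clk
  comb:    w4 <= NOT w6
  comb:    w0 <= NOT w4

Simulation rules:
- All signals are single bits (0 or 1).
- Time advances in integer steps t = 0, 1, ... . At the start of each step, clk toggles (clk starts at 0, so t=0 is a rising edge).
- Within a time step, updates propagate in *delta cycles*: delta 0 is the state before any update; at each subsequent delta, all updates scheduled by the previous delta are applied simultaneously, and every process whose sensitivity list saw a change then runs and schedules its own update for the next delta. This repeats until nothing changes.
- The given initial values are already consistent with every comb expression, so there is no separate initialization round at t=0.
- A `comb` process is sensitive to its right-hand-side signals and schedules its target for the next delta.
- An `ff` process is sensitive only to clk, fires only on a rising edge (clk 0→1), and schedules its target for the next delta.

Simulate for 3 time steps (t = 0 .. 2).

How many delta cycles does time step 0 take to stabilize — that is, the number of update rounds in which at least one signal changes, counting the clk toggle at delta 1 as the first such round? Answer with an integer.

[bits: w3,w0,w2,w6,clk,w1,w5,w4]
t=0: Δ0=11010010 Δ1=11011010 Δ2=01111010 Δ3=01111110 | 3Δ
t=1: Δ0=01111110 Δ1=01110110 | 1Δ
t=2: Δ0=01110110 Δ1=01111110 | 1Δ

3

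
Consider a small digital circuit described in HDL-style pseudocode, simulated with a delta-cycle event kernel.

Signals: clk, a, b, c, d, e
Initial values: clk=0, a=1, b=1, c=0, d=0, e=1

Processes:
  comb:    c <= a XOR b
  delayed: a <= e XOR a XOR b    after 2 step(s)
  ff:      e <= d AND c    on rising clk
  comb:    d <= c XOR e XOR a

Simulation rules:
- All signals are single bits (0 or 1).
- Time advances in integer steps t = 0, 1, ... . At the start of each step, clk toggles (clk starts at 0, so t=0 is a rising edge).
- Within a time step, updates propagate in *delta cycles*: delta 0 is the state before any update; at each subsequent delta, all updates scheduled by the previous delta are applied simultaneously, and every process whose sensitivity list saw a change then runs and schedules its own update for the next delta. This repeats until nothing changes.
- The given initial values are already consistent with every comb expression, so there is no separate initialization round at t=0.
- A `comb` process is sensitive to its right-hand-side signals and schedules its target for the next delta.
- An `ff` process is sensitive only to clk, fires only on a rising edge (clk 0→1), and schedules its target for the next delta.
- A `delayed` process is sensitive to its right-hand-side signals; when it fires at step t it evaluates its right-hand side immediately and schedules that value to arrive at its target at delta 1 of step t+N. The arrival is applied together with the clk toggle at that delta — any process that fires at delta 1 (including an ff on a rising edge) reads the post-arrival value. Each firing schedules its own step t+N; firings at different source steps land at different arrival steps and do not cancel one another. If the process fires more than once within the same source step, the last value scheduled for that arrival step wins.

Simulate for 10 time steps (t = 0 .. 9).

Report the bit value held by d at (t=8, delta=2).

0

t=0 Δ0: clk=0 c=0 a=1 d=0 b=1 e=1
  Δ1: clk:0→1
  Δ2: e:1→0
  Δ3: d:0→1
  (3Δ to stable)
t=1 Δ0: clk=1 c=0 a=1 d=1 b=1 e=0
  Δ1: clk:1→0
  (1Δ to stable)
t=2 Δ0: clk=0 c=0 a=1 d=1 b=1 e=0
  Δ1: clk:0→1, a:1→0
  Δ2: c:0→1, d:1→0
  Δ3: d:0→1
  (3Δ to stable)
t=3 Δ0: clk=1 c=1 a=0 d=1 b=1 e=0
  Δ1: clk:1→0
  (1Δ to stable)
t=4 Δ0: clk=0 c=1 a=0 d=1 b=1 e=0
  Δ1: clk:0→1, a:0→1
  Δ2: c:1→0, d:1→0, e:0→1
  (2Δ to stable)
t=5 Δ0: clk=1 c=0 a=1 d=0 b=1 e=1
  Δ1: clk:1→0
  (1Δ to stable)
t=6 Δ0: clk=0 c=0 a=1 d=0 b=1 e=1
  Δ1: clk:0→1
  Δ2: e:1→0
  Δ3: d:0→1
  (3Δ to stable)
t=7 Δ0: clk=1 c=0 a=1 d=1 b=1 e=0
  Δ1: clk:1→0
  (1Δ to stable)
t=8 Δ0: clk=0 c=0 a=1 d=1 b=1 e=0
  Δ1: clk:0→1, a:1→0
  Δ2: c:0→1, d:1→0
  Δ3: d:0→1
  (3Δ to stable)
t=9 Δ0: clk=1 c=1 a=0 d=1 b=1 e=0
  Δ1: clk:1→0
  (1Δ to stable)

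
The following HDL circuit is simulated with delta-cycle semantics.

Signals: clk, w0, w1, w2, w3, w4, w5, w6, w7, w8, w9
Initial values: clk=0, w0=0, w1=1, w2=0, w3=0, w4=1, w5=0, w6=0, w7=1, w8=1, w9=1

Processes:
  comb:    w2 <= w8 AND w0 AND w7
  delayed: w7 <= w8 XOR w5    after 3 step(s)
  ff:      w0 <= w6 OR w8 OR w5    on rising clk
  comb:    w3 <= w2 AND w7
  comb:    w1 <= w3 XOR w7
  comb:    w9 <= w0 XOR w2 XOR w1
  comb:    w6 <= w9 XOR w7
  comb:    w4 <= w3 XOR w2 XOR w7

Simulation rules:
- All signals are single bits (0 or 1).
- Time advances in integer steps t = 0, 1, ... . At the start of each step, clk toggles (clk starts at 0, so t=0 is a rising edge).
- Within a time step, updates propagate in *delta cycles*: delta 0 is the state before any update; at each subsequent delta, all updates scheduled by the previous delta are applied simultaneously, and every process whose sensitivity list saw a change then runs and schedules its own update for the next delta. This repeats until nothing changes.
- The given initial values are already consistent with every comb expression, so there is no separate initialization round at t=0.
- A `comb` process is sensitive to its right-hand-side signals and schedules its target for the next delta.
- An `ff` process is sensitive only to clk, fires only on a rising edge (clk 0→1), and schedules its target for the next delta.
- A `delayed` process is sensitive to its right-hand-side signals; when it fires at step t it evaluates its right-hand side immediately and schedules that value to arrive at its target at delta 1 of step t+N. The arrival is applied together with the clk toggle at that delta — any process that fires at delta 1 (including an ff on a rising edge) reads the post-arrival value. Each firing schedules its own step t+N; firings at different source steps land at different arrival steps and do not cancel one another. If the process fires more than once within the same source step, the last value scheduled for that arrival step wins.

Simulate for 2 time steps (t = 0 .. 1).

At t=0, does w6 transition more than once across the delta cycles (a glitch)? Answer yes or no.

t0.Δ0 w6=0 clk=0 w4=1 w0=0 w1=1 w9=1 w3=0 w2=0 w7=1 w5=0 w8=1
t0.Δ1 w6=0 clk=1 w4=1 w0=0 w1=1 w9=1 w3=0 w2=0 w7=1 w5=0 w8=1
t0.Δ2 w6=0 clk=1 w4=1 w0=1 w1=1 w9=1 w3=0 w2=0 w7=1 w5=0 w8=1
t0.Δ3 w6=0 clk=1 w4=1 w0=1 w1=1 w9=0 w3=0 w2=1 w7=1 w5=0 w8=1
t0.Δ4 w6=1 clk=1 w4=0 w0=1 w1=1 w9=1 w3=1 w2=1 w7=1 w5=0 w8=1
t0.Δ5 w6=0 clk=1 w4=1 w0=1 w1=0 w9=1 w3=1 w2=1 w7=1 w5=0 w8=1
t0.Δ6 w6=0 clk=1 w4=1 w0=1 w1=0 w9=0 w3=1 w2=1 w7=1 w5=0 w8=1
t0.Δ7 w6=1 clk=1 w4=1 w0=1 w1=0 w9=0 w3=1 w2=1 w7=1 w5=0 w8=1
t1.Δ0 w6=1 clk=1 w4=1 w0=1 w1=0 w9=0 w3=1 w2=1 w7=1 w5=0 w8=1
t1.Δ1 w6=1 clk=0 w4=1 w0=1 w1=0 w9=0 w3=1 w2=1 w7=1 w5=0 w8=1

yes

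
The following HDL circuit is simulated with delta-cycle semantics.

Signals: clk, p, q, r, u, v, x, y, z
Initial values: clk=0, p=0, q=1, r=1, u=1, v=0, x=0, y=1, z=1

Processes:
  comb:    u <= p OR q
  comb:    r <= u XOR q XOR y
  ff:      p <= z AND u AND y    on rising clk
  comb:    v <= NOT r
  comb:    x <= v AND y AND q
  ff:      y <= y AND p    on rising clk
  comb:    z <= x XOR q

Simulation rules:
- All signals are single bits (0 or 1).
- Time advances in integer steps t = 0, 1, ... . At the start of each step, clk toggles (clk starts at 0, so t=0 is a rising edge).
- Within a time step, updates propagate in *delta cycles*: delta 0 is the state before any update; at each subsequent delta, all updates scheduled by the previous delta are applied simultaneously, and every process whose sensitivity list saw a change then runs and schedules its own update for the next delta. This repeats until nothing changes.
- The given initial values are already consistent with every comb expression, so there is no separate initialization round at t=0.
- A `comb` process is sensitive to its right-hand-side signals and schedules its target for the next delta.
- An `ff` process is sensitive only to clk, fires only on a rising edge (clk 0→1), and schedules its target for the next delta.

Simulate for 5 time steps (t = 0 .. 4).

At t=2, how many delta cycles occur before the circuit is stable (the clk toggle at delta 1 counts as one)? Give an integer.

2

[bits: q,y,u,z,p,v,r,x,clk]
t=0: Δ0=111100100 Δ1=111100101 Δ2=101110101 Δ3=101110001 Δ4=101111001 | 4Δ
t=1: Δ0=101111001 Δ1=101111000 | 1Δ
t=2: Δ0=101111000 Δ1=101111001 Δ2=101101001 | 2Δ
t=3: Δ0=101101001 Δ1=101101000 | 1Δ
t=4: Δ0=101101000 Δ1=101101001 | 1Δ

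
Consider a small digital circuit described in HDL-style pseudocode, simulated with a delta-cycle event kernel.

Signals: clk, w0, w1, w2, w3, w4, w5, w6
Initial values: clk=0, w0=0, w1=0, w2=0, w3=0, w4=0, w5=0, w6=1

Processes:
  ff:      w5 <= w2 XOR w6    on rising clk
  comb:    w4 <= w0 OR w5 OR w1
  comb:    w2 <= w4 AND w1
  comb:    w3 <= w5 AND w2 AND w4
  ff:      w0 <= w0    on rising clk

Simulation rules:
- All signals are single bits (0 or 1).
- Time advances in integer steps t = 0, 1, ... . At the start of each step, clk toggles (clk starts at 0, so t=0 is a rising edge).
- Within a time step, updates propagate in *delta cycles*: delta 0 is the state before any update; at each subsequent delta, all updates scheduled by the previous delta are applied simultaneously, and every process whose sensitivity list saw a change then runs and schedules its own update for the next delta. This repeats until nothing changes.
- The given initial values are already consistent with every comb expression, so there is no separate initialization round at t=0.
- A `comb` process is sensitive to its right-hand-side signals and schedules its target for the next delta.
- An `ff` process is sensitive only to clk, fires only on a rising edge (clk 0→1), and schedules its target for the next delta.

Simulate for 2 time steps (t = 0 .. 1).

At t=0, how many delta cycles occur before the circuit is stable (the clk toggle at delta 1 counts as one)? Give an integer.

t=0 Δ0: w2=0 w5=0 w0=0 w6=1 w1=0 clk=0 w3=0 w4=0
  Δ1: clk:0→1
  Δ2: w5:0→1
  Δ3: w4:0→1
  (3Δ to stable)
t=1 Δ0: w2=0 w5=1 w0=0 w6=1 w1=0 clk=1 w3=0 w4=1
  Δ1: clk:1→0
  (1Δ to stable)

3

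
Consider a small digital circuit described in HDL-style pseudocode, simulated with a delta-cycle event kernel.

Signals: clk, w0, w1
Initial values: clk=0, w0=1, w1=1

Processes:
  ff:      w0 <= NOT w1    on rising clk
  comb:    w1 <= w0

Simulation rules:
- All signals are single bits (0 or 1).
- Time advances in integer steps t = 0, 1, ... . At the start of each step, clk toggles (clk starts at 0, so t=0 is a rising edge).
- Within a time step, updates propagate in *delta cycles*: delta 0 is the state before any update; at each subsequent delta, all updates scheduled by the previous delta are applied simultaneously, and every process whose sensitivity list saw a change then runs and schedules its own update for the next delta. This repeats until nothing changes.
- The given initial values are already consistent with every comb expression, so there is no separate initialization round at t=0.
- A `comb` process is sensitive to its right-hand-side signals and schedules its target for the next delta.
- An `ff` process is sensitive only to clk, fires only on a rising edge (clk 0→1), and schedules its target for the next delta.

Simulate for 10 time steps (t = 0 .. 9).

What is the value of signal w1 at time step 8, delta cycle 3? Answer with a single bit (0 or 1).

0

[bits: w1,w0,clk]
t=0: Δ0=110 Δ1=111 Δ2=101 Δ3=001 | 3Δ
t=1: Δ0=001 Δ1=000 | 1Δ
t=2: Δ0=000 Δ1=001 Δ2=011 Δ3=111 | 3Δ
t=3: Δ0=111 Δ1=110 | 1Δ
t=4: Δ0=110 Δ1=111 Δ2=101 Δ3=001 | 3Δ
t=5: Δ0=001 Δ1=000 | 1Δ
t=6: Δ0=000 Δ1=001 Δ2=011 Δ3=111 | 3Δ
t=7: Δ0=111 Δ1=110 | 1Δ
t=8: Δ0=110 Δ1=111 Δ2=101 Δ3=001 | 3Δ
t=9: Δ0=001 Δ1=000 | 1Δ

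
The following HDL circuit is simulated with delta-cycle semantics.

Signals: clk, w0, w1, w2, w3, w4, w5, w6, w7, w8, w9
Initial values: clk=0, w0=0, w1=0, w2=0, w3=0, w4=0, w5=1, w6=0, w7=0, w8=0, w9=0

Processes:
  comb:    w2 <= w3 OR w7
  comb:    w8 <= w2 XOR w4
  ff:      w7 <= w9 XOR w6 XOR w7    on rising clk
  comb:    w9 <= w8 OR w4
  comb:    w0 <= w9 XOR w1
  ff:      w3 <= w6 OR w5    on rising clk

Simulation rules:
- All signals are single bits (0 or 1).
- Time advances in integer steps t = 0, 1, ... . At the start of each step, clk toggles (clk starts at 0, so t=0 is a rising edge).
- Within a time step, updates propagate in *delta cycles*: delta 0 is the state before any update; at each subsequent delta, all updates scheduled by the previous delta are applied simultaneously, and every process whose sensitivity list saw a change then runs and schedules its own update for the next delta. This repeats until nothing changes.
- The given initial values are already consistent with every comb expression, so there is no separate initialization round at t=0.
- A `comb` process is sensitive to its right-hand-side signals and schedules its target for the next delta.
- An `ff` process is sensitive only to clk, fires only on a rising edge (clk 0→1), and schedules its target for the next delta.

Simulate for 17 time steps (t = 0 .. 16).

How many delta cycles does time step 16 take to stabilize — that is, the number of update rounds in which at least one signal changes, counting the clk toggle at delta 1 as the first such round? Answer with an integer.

[bits: w6,w2,w8,w3,w1,clk,w0,w7,w9,w4,w5]
t=0: Δ0=00000000001 Δ1=00000100001 Δ2=00010100001 Δ3=01010100001 Δ4=01110100001 Δ5=01110100101 Δ6=01110110101 | 6Δ
t=1: Δ0=01110110101 Δ1=01110010101 | 1Δ
t=2: Δ0=01110010101 Δ1=01110110101 Δ2=01110111101 | 2Δ
t=3: Δ0=01110111101 Δ1=01110011101 | 1Δ
t=4: Δ0=01110011101 Δ1=01110111101 Δ2=01110110101 | 2Δ
t=5: Δ0=01110110101 Δ1=01110010101 | 1Δ
t=6: Δ0=01110010101 Δ1=01110110101 Δ2=01110111101 | 2Δ
t=7: Δ0=01110111101 Δ1=01110011101 | 1Δ
t=8: Δ0=01110011101 Δ1=01110111101 Δ2=01110110101 | 2Δ
t=9: Δ0=01110110101 Δ1=01110010101 | 1Δ
t=10: Δ0=01110010101 Δ1=01110110101 Δ2=01110111101 | 2Δ
t=11: Δ0=01110111101 Δ1=01110011101 | 1Δ
t=12: Δ0=01110011101 Δ1=01110111101 Δ2=01110110101 | 2Δ
t=13: Δ0=01110110101 Δ1=01110010101 | 1Δ
t=14: Δ0=01110010101 Δ1=01110110101 Δ2=01110111101 | 2Δ
t=15: Δ0=01110111101 Δ1=01110011101 | 1Δ
t=16: Δ0=01110011101 Δ1=01110111101 Δ2=01110110101 | 2Δ

2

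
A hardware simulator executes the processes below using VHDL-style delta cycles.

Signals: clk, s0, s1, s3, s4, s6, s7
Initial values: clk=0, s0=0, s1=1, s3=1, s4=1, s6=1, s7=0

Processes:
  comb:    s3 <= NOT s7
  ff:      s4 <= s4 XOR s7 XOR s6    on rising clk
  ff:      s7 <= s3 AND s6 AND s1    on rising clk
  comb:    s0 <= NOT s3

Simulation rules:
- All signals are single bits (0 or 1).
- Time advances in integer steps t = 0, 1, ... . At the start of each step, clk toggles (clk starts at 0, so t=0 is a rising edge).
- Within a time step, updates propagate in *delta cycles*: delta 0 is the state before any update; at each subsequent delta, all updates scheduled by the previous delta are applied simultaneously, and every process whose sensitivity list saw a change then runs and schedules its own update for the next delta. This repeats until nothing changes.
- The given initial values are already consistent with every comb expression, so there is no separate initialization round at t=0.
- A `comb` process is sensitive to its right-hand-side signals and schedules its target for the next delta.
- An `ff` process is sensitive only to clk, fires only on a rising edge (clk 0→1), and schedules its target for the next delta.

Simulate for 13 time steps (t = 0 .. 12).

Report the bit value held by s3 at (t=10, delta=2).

0

t=0 Δ0: clk=0 s3=1 s0=0 s1=1 s6=1 s7=0 s4=1
  Δ1: clk:0→1
  Δ2: s7:0→1, s4:1→0
  Δ3: s3:1→0
  Δ4: s0:0→1
  (4Δ to stable)
t=1 Δ0: clk=1 s3=0 s0=1 s1=1 s6=1 s7=1 s4=0
  Δ1: clk:1→0
  (1Δ to stable)
t=2 Δ0: clk=0 s3=0 s0=1 s1=1 s6=1 s7=1 s4=0
  Δ1: clk:0→1
  Δ2: s7:1→0
  Δ3: s3:0→1
  Δ4: s0:1→0
  (4Δ to stable)
t=3 Δ0: clk=1 s3=1 s0=0 s1=1 s6=1 s7=0 s4=0
  Δ1: clk:1→0
  (1Δ to stable)
t=4 Δ0: clk=0 s3=1 s0=0 s1=1 s6=1 s7=0 s4=0
  Δ1: clk:0→1
  Δ2: s7:0→1, s4:0→1
  Δ3: s3:1→0
  Δ4: s0:0→1
  (4Δ to stable)
t=5 Δ0: clk=1 s3=0 s0=1 s1=1 s6=1 s7=1 s4=1
  Δ1: clk:1→0
  (1Δ to stable)
t=6 Δ0: clk=0 s3=0 s0=1 s1=1 s6=1 s7=1 s4=1
  Δ1: clk:0→1
  Δ2: s7:1→0
  Δ3: s3:0→1
  Δ4: s0:1→0
  (4Δ to stable)
t=7 Δ0: clk=1 s3=1 s0=0 s1=1 s6=1 s7=0 s4=1
  Δ1: clk:1→0
  (1Δ to stable)
t=8 Δ0: clk=0 s3=1 s0=0 s1=1 s6=1 s7=0 s4=1
  Δ1: clk:0→1
  Δ2: s7:0→1, s4:1→0
  Δ3: s3:1→0
  Δ4: s0:0→1
  (4Δ to stable)
t=9 Δ0: clk=1 s3=0 s0=1 s1=1 s6=1 s7=1 s4=0
  Δ1: clk:1→0
  (1Δ to stable)
t=10 Δ0: clk=0 s3=0 s0=1 s1=1 s6=1 s7=1 s4=0
  Δ1: clk:0→1
  Δ2: s7:1→0
  Δ3: s3:0→1
  Δ4: s0:1→0
  (4Δ to stable)
t=11 Δ0: clk=1 s3=1 s0=0 s1=1 s6=1 s7=0 s4=0
  Δ1: clk:1→0
  (1Δ to stable)
t=12 Δ0: clk=0 s3=1 s0=0 s1=1 s6=1 s7=0 s4=0
  Δ1: clk:0→1
  Δ2: s7:0→1, s4:0→1
  Δ3: s3:1→0
  Δ4: s0:0→1
  (4Δ to stable)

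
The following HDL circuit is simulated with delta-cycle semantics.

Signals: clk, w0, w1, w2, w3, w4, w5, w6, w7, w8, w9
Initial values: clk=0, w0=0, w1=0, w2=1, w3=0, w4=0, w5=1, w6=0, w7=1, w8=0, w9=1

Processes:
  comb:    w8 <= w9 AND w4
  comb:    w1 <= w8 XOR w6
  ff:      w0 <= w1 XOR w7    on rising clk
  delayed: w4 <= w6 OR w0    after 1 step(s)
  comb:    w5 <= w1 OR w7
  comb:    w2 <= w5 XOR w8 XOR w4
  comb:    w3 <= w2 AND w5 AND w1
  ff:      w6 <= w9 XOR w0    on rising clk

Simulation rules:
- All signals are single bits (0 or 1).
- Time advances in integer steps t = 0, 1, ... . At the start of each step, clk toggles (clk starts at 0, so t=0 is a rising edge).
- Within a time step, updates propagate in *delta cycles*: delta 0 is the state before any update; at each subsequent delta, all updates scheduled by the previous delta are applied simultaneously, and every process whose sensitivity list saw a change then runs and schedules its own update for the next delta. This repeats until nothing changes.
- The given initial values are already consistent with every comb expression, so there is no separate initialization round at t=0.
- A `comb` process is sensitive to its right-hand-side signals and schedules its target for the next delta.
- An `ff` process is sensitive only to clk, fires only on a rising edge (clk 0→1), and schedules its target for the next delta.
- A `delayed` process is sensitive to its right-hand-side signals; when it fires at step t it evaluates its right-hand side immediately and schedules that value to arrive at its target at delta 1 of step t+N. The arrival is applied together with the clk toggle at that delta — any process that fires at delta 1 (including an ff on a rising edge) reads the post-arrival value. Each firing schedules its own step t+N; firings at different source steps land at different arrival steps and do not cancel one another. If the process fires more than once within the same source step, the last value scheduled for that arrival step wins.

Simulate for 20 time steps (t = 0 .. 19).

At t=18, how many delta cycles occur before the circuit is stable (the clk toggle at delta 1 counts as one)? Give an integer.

4

[bits: w7,w1,w3,w4,clk,w6,w5,w9,w0,w8,w2]
t=0: Δ0=10000011001 Δ1=10001011001 Δ2=10001111101 Δ3=11001111101 Δ4=11101111101 | 4Δ
t=1: Δ0=11101111101 Δ1=11110111101 Δ2=11110111110 Δ3=10010111111 | 3Δ
t=2: Δ0=10010111111 Δ1=10011111111 Δ2=10011011111 Δ3=11011011111 Δ4=11111011111 | 4Δ
t=3: Δ0=11111011111 Δ1=11110011111 | 1Δ
t=4: Δ0=11110011111 Δ1=11111011111 Δ2=11111011011 | 2Δ
t=5: Δ0=11111011011 Δ1=11100011011 Δ2=11100011000 Δ3=10000011001 | 3Δ
t=6: Δ0=10000011001 Δ1=10001011001 Δ2=10001111101 Δ3=11001111101 Δ4=11101111101 | 4Δ
t=7: Δ0=11101111101 Δ1=11110111101 Δ2=11110111110 Δ3=10010111111 | 3Δ
t=8: Δ0=10010111111 Δ1=10011111111 Δ2=10011011111 Δ3=11011011111 Δ4=11111011111 | 4Δ
t=9: Δ0=11111011111 Δ1=11110011111 | 1Δ
t=10: Δ0=11110011111 Δ1=11111011111 Δ2=11111011011 | 2Δ
t=11: Δ0=11111011011 Δ1=11100011011 Δ2=11100011000 Δ3=10000011001 | 3Δ
t=12: Δ0=10000011001 Δ1=10001011001 Δ2=10001111101 Δ3=11001111101 Δ4=11101111101 | 4Δ
t=13: Δ0=11101111101 Δ1=11110111101 Δ2=11110111110 Δ3=10010111111 | 3Δ
t=14: Δ0=10010111111 Δ1=10011111111 Δ2=10011011111 Δ3=11011011111 Δ4=11111011111 | 4Δ
t=15: Δ0=11111011111 Δ1=11110011111 | 1Δ
t=16: Δ0=11110011111 Δ1=11111011111 Δ2=11111011011 | 2Δ
t=17: Δ0=11111011011 Δ1=11100011011 Δ2=11100011000 Δ3=10000011001 | 3Δ
t=18: Δ0=10000011001 Δ1=10001011001 Δ2=10001111101 Δ3=11001111101 Δ4=11101111101 | 4Δ
t=19: Δ0=11101111101 Δ1=11110111101 Δ2=11110111110 Δ3=10010111111 | 3Δ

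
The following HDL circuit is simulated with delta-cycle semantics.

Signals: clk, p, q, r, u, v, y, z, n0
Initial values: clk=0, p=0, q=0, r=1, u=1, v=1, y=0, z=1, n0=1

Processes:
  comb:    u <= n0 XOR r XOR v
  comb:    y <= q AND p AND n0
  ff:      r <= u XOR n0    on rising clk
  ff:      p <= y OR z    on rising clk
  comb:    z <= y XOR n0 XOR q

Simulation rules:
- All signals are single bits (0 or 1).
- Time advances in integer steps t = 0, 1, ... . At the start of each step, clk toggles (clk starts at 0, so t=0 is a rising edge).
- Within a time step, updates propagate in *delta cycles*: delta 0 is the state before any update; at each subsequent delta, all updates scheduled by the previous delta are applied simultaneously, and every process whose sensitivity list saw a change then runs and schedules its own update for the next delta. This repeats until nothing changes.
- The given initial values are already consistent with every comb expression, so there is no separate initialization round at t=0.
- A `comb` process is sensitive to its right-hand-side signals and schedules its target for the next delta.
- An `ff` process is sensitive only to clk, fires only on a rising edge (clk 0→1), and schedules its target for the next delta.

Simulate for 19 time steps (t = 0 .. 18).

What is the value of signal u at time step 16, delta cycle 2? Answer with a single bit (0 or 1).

1

t=0 Δ0: n0=1 y=0 r=1 p=0 u=1 clk=0 z=1 q=0 v=1
  Δ1: clk:0→1
  Δ2: r:1→0, p:0→1
  Δ3: u:1→0
  (3Δ to stable)
t=1 Δ0: n0=1 y=0 r=0 p=1 u=0 clk=1 z=1 q=0 v=1
  Δ1: clk:1→0
  (1Δ to stable)
t=2 Δ0: n0=1 y=0 r=0 p=1 u=0 clk=0 z=1 q=0 v=1
  Δ1: clk:0→1
  Δ2: r:0→1
  Δ3: u:0→1
  (3Δ to stable)
t=3 Δ0: n0=1 y=0 r=1 p=1 u=1 clk=1 z=1 q=0 v=1
  Δ1: clk:1→0
  (1Δ to stable)
t=4 Δ0: n0=1 y=0 r=1 p=1 u=1 clk=0 z=1 q=0 v=1
  Δ1: clk:0→1
  Δ2: r:1→0
  Δ3: u:1→0
  (3Δ to stable)
t=5 Δ0: n0=1 y=0 r=0 p=1 u=0 clk=1 z=1 q=0 v=1
  Δ1: clk:1→0
  (1Δ to stable)
t=6 Δ0: n0=1 y=0 r=0 p=1 u=0 clk=0 z=1 q=0 v=1
  Δ1: clk:0→1
  Δ2: r:0→1
  Δ3: u:0→1
  (3Δ to stable)
t=7 Δ0: n0=1 y=0 r=1 p=1 u=1 clk=1 z=1 q=0 v=1
  Δ1: clk:1→0
  (1Δ to stable)
t=8 Δ0: n0=1 y=0 r=1 p=1 u=1 clk=0 z=1 q=0 v=1
  Δ1: clk:0→1
  Δ2: r:1→0
  Δ3: u:1→0
  (3Δ to stable)
t=9 Δ0: n0=1 y=0 r=0 p=1 u=0 clk=1 z=1 q=0 v=1
  Δ1: clk:1→0
  (1Δ to stable)
t=10 Δ0: n0=1 y=0 r=0 p=1 u=0 clk=0 z=1 q=0 v=1
  Δ1: clk:0→1
  Δ2: r:0→1
  Δ3: u:0→1
  (3Δ to stable)
t=11 Δ0: n0=1 y=0 r=1 p=1 u=1 clk=1 z=1 q=0 v=1
  Δ1: clk:1→0
  (1Δ to stable)
t=12 Δ0: n0=1 y=0 r=1 p=1 u=1 clk=0 z=1 q=0 v=1
  Δ1: clk:0→1
  Δ2: r:1→0
  Δ3: u:1→0
  (3Δ to stable)
t=13 Δ0: n0=1 y=0 r=0 p=1 u=0 clk=1 z=1 q=0 v=1
  Δ1: clk:1→0
  (1Δ to stable)
t=14 Δ0: n0=1 y=0 r=0 p=1 u=0 clk=0 z=1 q=0 v=1
  Δ1: clk:0→1
  Δ2: r:0→1
  Δ3: u:0→1
  (3Δ to stable)
t=15 Δ0: n0=1 y=0 r=1 p=1 u=1 clk=1 z=1 q=0 v=1
  Δ1: clk:1→0
  (1Δ to stable)
t=16 Δ0: n0=1 y=0 r=1 p=1 u=1 clk=0 z=1 q=0 v=1
  Δ1: clk:0→1
  Δ2: r:1→0
  Δ3: u:1→0
  (3Δ to stable)
t=17 Δ0: n0=1 y=0 r=0 p=1 u=0 clk=1 z=1 q=0 v=1
  Δ1: clk:1→0
  (1Δ to stable)
t=18 Δ0: n0=1 y=0 r=0 p=1 u=0 clk=0 z=1 q=0 v=1
  Δ1: clk:0→1
  Δ2: r:0→1
  Δ3: u:0→1
  (3Δ to stable)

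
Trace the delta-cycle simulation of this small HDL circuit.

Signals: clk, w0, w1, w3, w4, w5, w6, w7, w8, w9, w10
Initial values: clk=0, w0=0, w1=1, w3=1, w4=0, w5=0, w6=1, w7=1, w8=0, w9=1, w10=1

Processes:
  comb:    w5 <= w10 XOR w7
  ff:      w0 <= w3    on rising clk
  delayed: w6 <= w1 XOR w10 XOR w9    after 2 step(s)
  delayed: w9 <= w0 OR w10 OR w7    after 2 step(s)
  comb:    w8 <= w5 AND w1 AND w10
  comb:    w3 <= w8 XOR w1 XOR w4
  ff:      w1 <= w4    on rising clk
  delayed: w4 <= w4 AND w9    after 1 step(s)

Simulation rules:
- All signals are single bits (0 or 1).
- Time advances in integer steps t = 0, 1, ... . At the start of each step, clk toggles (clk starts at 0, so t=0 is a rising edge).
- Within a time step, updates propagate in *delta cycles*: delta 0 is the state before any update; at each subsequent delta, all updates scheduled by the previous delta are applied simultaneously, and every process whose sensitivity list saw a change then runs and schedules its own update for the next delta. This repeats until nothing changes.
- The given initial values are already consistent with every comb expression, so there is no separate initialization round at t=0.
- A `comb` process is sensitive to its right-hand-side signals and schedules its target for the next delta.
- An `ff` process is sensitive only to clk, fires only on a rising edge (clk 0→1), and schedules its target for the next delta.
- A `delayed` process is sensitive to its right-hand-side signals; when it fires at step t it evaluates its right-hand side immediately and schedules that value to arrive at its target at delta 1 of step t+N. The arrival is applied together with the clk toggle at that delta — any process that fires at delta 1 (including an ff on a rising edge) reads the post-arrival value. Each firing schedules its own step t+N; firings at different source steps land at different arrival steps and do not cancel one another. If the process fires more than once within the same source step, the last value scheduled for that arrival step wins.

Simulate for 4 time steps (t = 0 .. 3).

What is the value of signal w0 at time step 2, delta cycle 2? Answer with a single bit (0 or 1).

0

[bits: w5,clk,w3,w6,w10,w9,w0,w8,w7,w4,w1]
t=0: Δ0=00111100101 Δ1=01111100101 Δ2=01111110100 Δ3=01011110100 | 3Δ
t=1: Δ0=01011110100 Δ1=00011110100 | 1Δ
t=2: Δ0=00011110100 Δ1=01001110100 Δ2=01001100100 | 2Δ
t=3: Δ0=01001100100 Δ1=00001100100 | 1Δ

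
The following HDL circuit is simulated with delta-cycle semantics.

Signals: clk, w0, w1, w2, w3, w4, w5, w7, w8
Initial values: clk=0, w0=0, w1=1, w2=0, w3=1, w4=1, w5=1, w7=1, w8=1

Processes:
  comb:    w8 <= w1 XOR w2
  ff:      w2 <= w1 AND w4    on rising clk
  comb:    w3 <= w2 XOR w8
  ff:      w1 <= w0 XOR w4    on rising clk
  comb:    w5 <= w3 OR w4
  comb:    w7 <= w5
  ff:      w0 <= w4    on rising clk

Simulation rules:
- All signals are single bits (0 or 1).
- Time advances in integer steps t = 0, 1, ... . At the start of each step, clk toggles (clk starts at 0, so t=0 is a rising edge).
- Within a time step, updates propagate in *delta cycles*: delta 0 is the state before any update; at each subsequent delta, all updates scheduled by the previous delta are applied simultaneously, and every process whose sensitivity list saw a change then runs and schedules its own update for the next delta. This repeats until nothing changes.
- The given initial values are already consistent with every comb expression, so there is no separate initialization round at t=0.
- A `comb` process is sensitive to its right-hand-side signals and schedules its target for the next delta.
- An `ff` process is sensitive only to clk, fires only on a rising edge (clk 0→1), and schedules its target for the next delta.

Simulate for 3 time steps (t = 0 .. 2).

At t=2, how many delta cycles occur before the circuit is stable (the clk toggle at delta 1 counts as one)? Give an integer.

t=0 Δ0: w4=1 w5=1 w0=0 w2=0 clk=0 w1=1 w3=1 w8=1 w7=1
  Δ1: clk:0→1
  Δ2: w0:0→1, w2:0→1
  Δ3: w3:1→0, w8:1→0
  Δ4: w3:0→1
  (4Δ to stable)
t=1 Δ0: w4=1 w5=1 w0=1 w2=1 clk=1 w1=1 w3=1 w8=0 w7=1
  Δ1: clk:1→0
  (1Δ to stable)
t=2 Δ0: w4=1 w5=1 w0=1 w2=1 clk=0 w1=1 w3=1 w8=0 w7=1
  Δ1: clk:0→1
  Δ2: w1:1→0
  Δ3: w8:0→1
  Δ4: w3:1→0
  (4Δ to stable)

4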